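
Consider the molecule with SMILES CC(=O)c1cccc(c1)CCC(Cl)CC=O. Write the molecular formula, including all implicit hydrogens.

Walk through each heavy atom and fill implicit hydrogens from standard valence (C 4, N 3, O 2, S 2, halogen 1); for lowercase aromatic atoms, an aromatic c carries 1 H when it has two neighbours and 0 H with three, and aromatic n carries 0 H:
  atom 1: C, bond orders sum to 1 (valence 4) → 3 H
  atom 2: C, bond orders sum to 4 (valence 4) → 0 H
  atom 3: O, bond orders sum to 2 (valence 2) → 0 H
  atom 4: aromatic c, 3 neighbours → 0 H
  atom 5: aromatic c, 2 neighbours → 1 H
  atom 6: aromatic c, 2 neighbours → 1 H
  atom 7: aromatic c, 2 neighbours → 1 H
  atom 8: aromatic c, 3 neighbours → 0 H
  atom 9: aromatic c, 2 neighbours → 1 H
  atom 10: C, bond orders sum to 2 (valence 4) → 2 H
  atom 11: C, bond orders sum to 2 (valence 4) → 2 H
  atom 12: C, bond orders sum to 3 (valence 4) → 1 H
  atom 13: Cl (halogen, monovalent) → 0 H
  atom 14: C, bond orders sum to 2 (valence 4) → 2 H
  atom 15: C, bond orders sum to 3 (valence 4) → 1 H
  atom 16: O, bond orders sum to 2 (valence 2) → 0 H
Totals → C:13, H:15, Cl:1, O:2.

C13H15ClO2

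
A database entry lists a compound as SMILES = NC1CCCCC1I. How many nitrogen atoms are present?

1

Scan the SMILES for N atoms (remember two-letter symbols like Cl and Br are single atoms).
Nitrogen count: 1.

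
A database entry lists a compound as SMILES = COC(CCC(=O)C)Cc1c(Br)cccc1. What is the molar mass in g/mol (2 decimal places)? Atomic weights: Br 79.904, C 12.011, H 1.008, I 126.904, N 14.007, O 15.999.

First, the molecular formula is C13H17BrO2 (counting implicit H from valence).
  Br: 1 × 79.904 = 79.904
  C: 13 × 12.011 = 156.143
  H: 17 × 1.008 = 17.136
  O: 2 × 15.999 = 31.998
Sum: 1×79.904 + 13×12.011 + 17×1.008 + 2×15.999 = 285.181 → 285.18 g/mol.

285.18 g/mol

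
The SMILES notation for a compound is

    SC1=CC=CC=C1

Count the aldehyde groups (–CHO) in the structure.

0

Scan the SMILES for the aldehyde motif — none present.
Groups that are present: 1 thiol.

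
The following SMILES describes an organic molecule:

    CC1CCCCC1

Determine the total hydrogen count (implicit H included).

Walk through each heavy atom and fill implicit hydrogens from standard valence (C 4, N 3, O 2, S 2, halogen 1):
  atom 1: C, bond orders sum to 1 (valence 4) → 3 H
  atom 2: C, bond orders sum to 3 (valence 4) → 1 H
  atom 3: C, bond orders sum to 2 (valence 4) → 2 H
  atom 4: C, bond orders sum to 2 (valence 4) → 2 H
  atom 5: C, bond orders sum to 2 (valence 4) → 2 H
  atom 6: C, bond orders sum to 2 (valence 4) → 2 H
  atom 7: C, bond orders sum to 2 (valence 4) → 2 H
Total hydrogens: 14.

14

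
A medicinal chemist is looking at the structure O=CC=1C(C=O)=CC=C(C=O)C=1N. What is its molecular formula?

Walk through each heavy atom and fill implicit hydrogens from standard valence (C 4, N 3, O 2, S 2, halogen 1):
  atom 1: O, bond orders sum to 2 (valence 2) → 0 H
  atom 2: C, bond orders sum to 3 (valence 4) → 1 H
  atom 3: C, bond orders sum to 4 (valence 4) → 0 H
  atom 4: C, bond orders sum to 4 (valence 4) → 0 H
  atom 5: C, bond orders sum to 3 (valence 4) → 1 H
  atom 6: O, bond orders sum to 2 (valence 2) → 0 H
  atom 7: C, bond orders sum to 3 (valence 4) → 1 H
  atom 8: C, bond orders sum to 3 (valence 4) → 1 H
  atom 9: C, bond orders sum to 4 (valence 4) → 0 H
  atom 10: C, bond orders sum to 3 (valence 4) → 1 H
  atom 11: O, bond orders sum to 2 (valence 2) → 0 H
  atom 12: C, bond orders sum to 4 (valence 4) → 0 H
  atom 13: N, bond orders sum to 1 (valence 3) → 2 H
Totals → C:9, H:7, N:1, O:3.
In Hill order: C9H7NO3.

C9H7NO3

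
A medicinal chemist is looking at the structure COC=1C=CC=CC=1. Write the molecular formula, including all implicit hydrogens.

Walk through each heavy atom and fill implicit hydrogens from standard valence (C 4, N 3, O 2, S 2, halogen 1):
  atom 1: C, bond orders sum to 1 (valence 4) → 3 H
  atom 2: O, bond orders sum to 2 (valence 2) → 0 H
  atom 3: C, bond orders sum to 4 (valence 4) → 0 H
  atom 4: C, bond orders sum to 3 (valence 4) → 1 H
  atom 5: C, bond orders sum to 3 (valence 4) → 1 H
  atom 6: C, bond orders sum to 3 (valence 4) → 1 H
  atom 7: C, bond orders sum to 3 (valence 4) → 1 H
  atom 8: C, bond orders sum to 3 (valence 4) → 1 H
Totals → C:7, H:8, O:1.

C7H8O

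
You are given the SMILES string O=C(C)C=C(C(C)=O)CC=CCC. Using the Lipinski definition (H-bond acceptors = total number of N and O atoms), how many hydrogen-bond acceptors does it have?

2

N atoms: 0; O atoms: 2.
Lipinski HBA = 0 + 2 = 2.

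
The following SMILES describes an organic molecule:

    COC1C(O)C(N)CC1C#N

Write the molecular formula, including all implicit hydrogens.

C7H12N2O2

Walk through each heavy atom and fill implicit hydrogens from standard valence (C 4, N 3, O 2, S 2, halogen 1):
  atom 1: C, bond orders sum to 1 (valence 4) → 3 H
  atom 2: O, bond orders sum to 2 (valence 2) → 0 H
  atom 3: C, bond orders sum to 3 (valence 4) → 1 H
  atom 4: C, bond orders sum to 3 (valence 4) → 1 H
  atom 5: O, bond orders sum to 1 (valence 2) → 1 H
  atom 6: C, bond orders sum to 3 (valence 4) → 1 H
  atom 7: N, bond orders sum to 1 (valence 3) → 2 H
  atom 8: C, bond orders sum to 2 (valence 4) → 2 H
  atom 9: C, bond orders sum to 3 (valence 4) → 1 H
  atom 10: C, bond orders sum to 4 (valence 4) → 0 H
  atom 11: N, bond orders sum to 3 (valence 3) → 0 H
Totals → C:7, H:12, N:2, O:2.
In Hill order: C7H12N2O2.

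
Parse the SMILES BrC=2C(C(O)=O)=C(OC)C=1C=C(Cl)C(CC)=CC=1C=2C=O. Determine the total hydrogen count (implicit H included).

12

Walk through each heavy atom and fill implicit hydrogens from standard valence (C 4, N 3, O 2, S 2, halogen 1):
  atom 1: Br (halogen, monovalent) → 0 H
  atom 2: C, bond orders sum to 4 (valence 4) → 0 H
  atom 3: C, bond orders sum to 4 (valence 4) → 0 H
  atom 4: C, bond orders sum to 4 (valence 4) → 0 H
  atom 5: O, bond orders sum to 1 (valence 2) → 1 H
  atom 6: O, bond orders sum to 2 (valence 2) → 0 H
  atom 7: C, bond orders sum to 4 (valence 4) → 0 H
  atom 8: O, bond orders sum to 2 (valence 2) → 0 H
  atom 9: C, bond orders sum to 1 (valence 4) → 3 H
  atom 10: C, bond orders sum to 4 (valence 4) → 0 H
  atom 11: C, bond orders sum to 3 (valence 4) → 1 H
  atom 12: C, bond orders sum to 4 (valence 4) → 0 H
  atom 13: Cl (halogen, monovalent) → 0 H
  atom 14: C, bond orders sum to 4 (valence 4) → 0 H
  atom 15: C, bond orders sum to 2 (valence 4) → 2 H
  atom 16: C, bond orders sum to 1 (valence 4) → 3 H
  atom 17: C, bond orders sum to 3 (valence 4) → 1 H
  atom 18: C, bond orders sum to 4 (valence 4) → 0 H
  atom 19: C, bond orders sum to 4 (valence 4) → 0 H
  atom 20: C, bond orders sum to 3 (valence 4) → 1 H
  atom 21: O, bond orders sum to 2 (valence 2) → 0 H
Total hydrogens: 12.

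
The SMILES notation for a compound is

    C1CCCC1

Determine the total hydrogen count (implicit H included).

10

Walk through each heavy atom and fill implicit hydrogens from standard valence (C 4, N 3, O 2, S 2, halogen 1):
  atom 1: C, bond orders sum to 2 (valence 4) → 2 H
  atom 2: C, bond orders sum to 2 (valence 4) → 2 H
  atom 3: C, bond orders sum to 2 (valence 4) → 2 H
  atom 4: C, bond orders sum to 2 (valence 4) → 2 H
  atom 5: C, bond orders sum to 2 (valence 4) → 2 H
Total hydrogens: 10.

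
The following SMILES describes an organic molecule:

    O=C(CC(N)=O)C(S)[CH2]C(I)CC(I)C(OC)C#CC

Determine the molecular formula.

Walk through each heavy atom and fill implicit hydrogens from standard valence (C 4, N 3, O 2, S 2, halogen 1):
  atom 1: O, bond orders sum to 2 (valence 2) → 0 H
  atom 2: C, bond orders sum to 4 (valence 4) → 0 H
  atom 3: C, bond orders sum to 2 (valence 4) → 2 H
  atom 4: C, bond orders sum to 4 (valence 4) → 0 H
  atom 5: N, bond orders sum to 1 (valence 3) → 2 H
  atom 6: O, bond orders sum to 2 (valence 2) → 0 H
  atom 7: C, bond orders sum to 3 (valence 4) → 1 H
  atom 8: S, bond orders sum to 1 (valence 2) → 1 H
  atom 9: C with explicit H count 2
  atom 10: C, bond orders sum to 3 (valence 4) → 1 H
  atom 11: I (halogen, monovalent) → 0 H
  atom 12: C, bond orders sum to 2 (valence 4) → 2 H
  atom 13: C, bond orders sum to 3 (valence 4) → 1 H
  atom 14: I (halogen, monovalent) → 0 H
  atom 15: C, bond orders sum to 3 (valence 4) → 1 H
  atom 16: O, bond orders sum to 2 (valence 2) → 0 H
  atom 17: C, bond orders sum to 1 (valence 4) → 3 H
  atom 18: C, bond orders sum to 4 (valence 4) → 0 H
  atom 19: C, bond orders sum to 4 (valence 4) → 0 H
  atom 20: C, bond orders sum to 1 (valence 4) → 3 H
Totals → C:13, H:19, I:2, N:1, O:3, S:1.
In Hill order: C13H19I2NO3S.

C13H19I2NO3S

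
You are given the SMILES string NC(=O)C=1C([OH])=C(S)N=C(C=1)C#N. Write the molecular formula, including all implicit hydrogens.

C7H5N3O2S

Walk through each heavy atom and fill implicit hydrogens from standard valence (C 4, N 3, O 2, S 2, halogen 1):
  atom 1: N, bond orders sum to 1 (valence 3) → 2 H
  atom 2: C, bond orders sum to 4 (valence 4) → 0 H
  atom 3: O, bond orders sum to 2 (valence 2) → 0 H
  atom 4: C, bond orders sum to 4 (valence 4) → 0 H
  atom 5: C, bond orders sum to 4 (valence 4) → 0 H
  atom 6: O with explicit H count 1
  atom 7: C, bond orders sum to 4 (valence 4) → 0 H
  atom 8: S, bond orders sum to 1 (valence 2) → 1 H
  atom 9: N, bond orders sum to 3 (valence 3) → 0 H
  atom 10: C, bond orders sum to 4 (valence 4) → 0 H
  atom 11: C, bond orders sum to 3 (valence 4) → 1 H
  atom 12: C, bond orders sum to 4 (valence 4) → 0 H
  atom 13: N, bond orders sum to 3 (valence 3) → 0 H
Totals → C:7, H:5, N:3, O:2, S:1.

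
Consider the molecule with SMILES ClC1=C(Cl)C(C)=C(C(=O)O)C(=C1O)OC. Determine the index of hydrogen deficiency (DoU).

5

Molecular formula: C9H8Cl2O4.
DoU = (2C + 2 + N − H − X) / 2, where X is the halogen count and O/S are ignored.
    = (2·9 + 2 + 0 − 8 − 2) / 2 = 10 / 2 = 5.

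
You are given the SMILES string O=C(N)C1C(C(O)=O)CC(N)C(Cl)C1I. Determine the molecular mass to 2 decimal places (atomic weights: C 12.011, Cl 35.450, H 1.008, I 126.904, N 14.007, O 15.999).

First, the molecular formula is C8H12ClIN2O3 (counting implicit H from valence).
  C: 8 × 12.011 = 96.088
  Cl: 1 × 35.450 = 35.450
  H: 12 × 1.008 = 12.096
  I: 1 × 126.904 = 126.904
  N: 2 × 14.007 = 28.014
  O: 3 × 15.999 = 47.997
Sum: 8×12.011 + 1×35.450 + 12×1.008 + 1×126.904 + 2×14.007 + 3×15.999 = 346.549 → 346.55 g/mol.

346.55 g/mol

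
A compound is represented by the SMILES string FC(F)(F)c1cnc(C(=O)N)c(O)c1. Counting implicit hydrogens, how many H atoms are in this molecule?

5

Walk through each heavy atom and fill implicit hydrogens from standard valence (C 4, N 3, O 2, S 2, halogen 1); for lowercase aromatic atoms, an aromatic c carries 1 H when it has two neighbours and 0 H with three, and aromatic n carries 0 H:
  atom 1: F (halogen, monovalent) → 0 H
  atom 2: C, bond orders sum to 4 (valence 4) → 0 H
  atom 3: F (halogen, monovalent) → 0 H
  atom 4: F (halogen, monovalent) → 0 H
  atom 5: aromatic c, 3 neighbours → 0 H
  atom 6: aromatic c, 2 neighbours → 1 H
  atom 7: aromatic n, 2 neighbours → 0 H
  atom 8: aromatic c, 3 neighbours → 0 H
  atom 9: C, bond orders sum to 4 (valence 4) → 0 H
  atom 10: O, bond orders sum to 2 (valence 2) → 0 H
  atom 11: N, bond orders sum to 1 (valence 3) → 2 H
  atom 12: aromatic c, 3 neighbours → 0 H
  atom 13: O, bond orders sum to 1 (valence 2) → 1 H
  atom 14: aromatic c, 2 neighbours → 1 H
Total hydrogens: 5.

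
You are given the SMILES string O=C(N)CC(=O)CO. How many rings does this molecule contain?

0

In SMILES, each pair of matching ring-closure digits denotes one ring-closing bond; the number of such bonds equals the number of independent rings.
Ring-closure bonds here: 0.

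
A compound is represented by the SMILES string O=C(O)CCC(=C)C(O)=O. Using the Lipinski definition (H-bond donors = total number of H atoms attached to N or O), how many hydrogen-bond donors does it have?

Donors: find every N or O and count the H atoms it carries.
  atom 1 (O): bond orders sum to 2 → 0 H
  atom 3 (O): bond orders sum to 1 → 1 H
  atom 9 (O): bond orders sum to 1 → 1 H
  atom 10 (O): bond orders sum to 2 → 0 H
Lipinski HBD = 2.

2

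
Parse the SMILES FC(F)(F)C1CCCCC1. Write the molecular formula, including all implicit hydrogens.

Walk through each heavy atom and fill implicit hydrogens from standard valence (C 4, N 3, O 2, S 2, halogen 1):
  atom 1: F (halogen, monovalent) → 0 H
  atom 2: C, bond orders sum to 4 (valence 4) → 0 H
  atom 3: F (halogen, monovalent) → 0 H
  atom 4: F (halogen, monovalent) → 0 H
  atom 5: C, bond orders sum to 3 (valence 4) → 1 H
  atom 6: C, bond orders sum to 2 (valence 4) → 2 H
  atom 7: C, bond orders sum to 2 (valence 4) → 2 H
  atom 8: C, bond orders sum to 2 (valence 4) → 2 H
  atom 9: C, bond orders sum to 2 (valence 4) → 2 H
  atom 10: C, bond orders sum to 2 (valence 4) → 2 H
Totals → C:7, H:11, F:3.

C7H11F3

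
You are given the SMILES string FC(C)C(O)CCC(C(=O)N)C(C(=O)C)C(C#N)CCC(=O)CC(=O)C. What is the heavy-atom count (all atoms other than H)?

Every atom symbol written in the SMILES (organic subset) is one heavy atom; implicit H are not written.
Heavy atoms by element → C:18, F:1, N:2, O:5.
Total: 26.

26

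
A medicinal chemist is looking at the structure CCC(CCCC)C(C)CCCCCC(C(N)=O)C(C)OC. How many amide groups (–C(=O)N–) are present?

1

The amide motif appears at heavy-atom position 16 in the SMILES.
Other groups present: 1 ether.
Amide count: 1.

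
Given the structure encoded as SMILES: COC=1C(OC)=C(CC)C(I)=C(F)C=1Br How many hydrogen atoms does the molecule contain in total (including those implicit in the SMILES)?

11

Walk through each heavy atom and fill implicit hydrogens from standard valence (C 4, N 3, O 2, S 2, halogen 1):
  atom 1: C, bond orders sum to 1 (valence 4) → 3 H
  atom 2: O, bond orders sum to 2 (valence 2) → 0 H
  atom 3: C, bond orders sum to 4 (valence 4) → 0 H
  atom 4: C, bond orders sum to 4 (valence 4) → 0 H
  atom 5: O, bond orders sum to 2 (valence 2) → 0 H
  atom 6: C, bond orders sum to 1 (valence 4) → 3 H
  atom 7: C, bond orders sum to 4 (valence 4) → 0 H
  atom 8: C, bond orders sum to 2 (valence 4) → 2 H
  atom 9: C, bond orders sum to 1 (valence 4) → 3 H
  atom 10: C, bond orders sum to 4 (valence 4) → 0 H
  atom 11: I (halogen, monovalent) → 0 H
  atom 12: C, bond orders sum to 4 (valence 4) → 0 H
  atom 13: F (halogen, monovalent) → 0 H
  atom 14: C, bond orders sum to 4 (valence 4) → 0 H
  atom 15: Br (halogen, monovalent) → 0 H
Total hydrogens: 11.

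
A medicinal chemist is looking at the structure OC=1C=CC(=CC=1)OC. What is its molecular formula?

C7H8O2

Walk through each heavy atom and fill implicit hydrogens from standard valence (C 4, N 3, O 2, S 2, halogen 1):
  atom 1: O, bond orders sum to 1 (valence 2) → 1 H
  atom 2: C, bond orders sum to 4 (valence 4) → 0 H
  atom 3: C, bond orders sum to 3 (valence 4) → 1 H
  atom 4: C, bond orders sum to 3 (valence 4) → 1 H
  atom 5: C, bond orders sum to 4 (valence 4) → 0 H
  atom 6: C, bond orders sum to 3 (valence 4) → 1 H
  atom 7: C, bond orders sum to 3 (valence 4) → 1 H
  atom 8: O, bond orders sum to 2 (valence 2) → 0 H
  atom 9: C, bond orders sum to 1 (valence 4) → 3 H
Totals → C:7, H:8, O:2.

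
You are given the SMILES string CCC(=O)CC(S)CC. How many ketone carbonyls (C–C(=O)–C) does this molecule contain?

1

The ketone motif appears at heavy-atom position 3 in the SMILES.
Other groups present: 1 thiol.
Ketone count: 1.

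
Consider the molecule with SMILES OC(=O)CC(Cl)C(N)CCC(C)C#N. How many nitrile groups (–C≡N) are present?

The nitrile motif appears at heavy-atom position 13 in the SMILES.
Other groups present: 1 carboxylic acid, 1 primary amine.
Nitrile count: 1.

1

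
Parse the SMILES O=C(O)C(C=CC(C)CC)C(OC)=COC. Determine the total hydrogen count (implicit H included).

20

Walk through each heavy atom and fill implicit hydrogens from standard valence (C 4, N 3, O 2, S 2, halogen 1):
  atom 1: O, bond orders sum to 2 (valence 2) → 0 H
  atom 2: C, bond orders sum to 4 (valence 4) → 0 H
  atom 3: O, bond orders sum to 1 (valence 2) → 1 H
  atom 4: C, bond orders sum to 3 (valence 4) → 1 H
  atom 5: C, bond orders sum to 3 (valence 4) → 1 H
  atom 6: C, bond orders sum to 3 (valence 4) → 1 H
  atom 7: C, bond orders sum to 3 (valence 4) → 1 H
  atom 8: C, bond orders sum to 1 (valence 4) → 3 H
  atom 9: C, bond orders sum to 2 (valence 4) → 2 H
  atom 10: C, bond orders sum to 1 (valence 4) → 3 H
  atom 11: C, bond orders sum to 4 (valence 4) → 0 H
  atom 12: O, bond orders sum to 2 (valence 2) → 0 H
  atom 13: C, bond orders sum to 1 (valence 4) → 3 H
  atom 14: C, bond orders sum to 3 (valence 4) → 1 H
  atom 15: O, bond orders sum to 2 (valence 2) → 0 H
  atom 16: C, bond orders sum to 1 (valence 4) → 3 H
Total hydrogens: 20.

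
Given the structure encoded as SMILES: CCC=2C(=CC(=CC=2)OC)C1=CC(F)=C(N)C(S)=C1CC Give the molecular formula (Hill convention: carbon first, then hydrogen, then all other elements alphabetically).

Walk through each heavy atom and fill implicit hydrogens from standard valence (C 4, N 3, O 2, S 2, halogen 1):
  atom 1: C, bond orders sum to 1 (valence 4) → 3 H
  atom 2: C, bond orders sum to 2 (valence 4) → 2 H
  atom 3: C, bond orders sum to 4 (valence 4) → 0 H
  atom 4: C, bond orders sum to 4 (valence 4) → 0 H
  atom 5: C, bond orders sum to 3 (valence 4) → 1 H
  atom 6: C, bond orders sum to 4 (valence 4) → 0 H
  atom 7: C, bond orders sum to 3 (valence 4) → 1 H
  atom 8: C, bond orders sum to 3 (valence 4) → 1 H
  atom 9: O, bond orders sum to 2 (valence 2) → 0 H
  atom 10: C, bond orders sum to 1 (valence 4) → 3 H
  atom 11: C, bond orders sum to 4 (valence 4) → 0 H
  atom 12: C, bond orders sum to 3 (valence 4) → 1 H
  atom 13: C, bond orders sum to 4 (valence 4) → 0 H
  atom 14: F (halogen, monovalent) → 0 H
  atom 15: C, bond orders sum to 4 (valence 4) → 0 H
  atom 16: N, bond orders sum to 1 (valence 3) → 2 H
  atom 17: C, bond orders sum to 4 (valence 4) → 0 H
  atom 18: S, bond orders sum to 1 (valence 2) → 1 H
  atom 19: C, bond orders sum to 4 (valence 4) → 0 H
  atom 20: C, bond orders sum to 2 (valence 4) → 2 H
  atom 21: C, bond orders sum to 1 (valence 4) → 3 H
Totals → C:17, H:20, F:1, N:1, O:1, S:1.

C17H20FNOS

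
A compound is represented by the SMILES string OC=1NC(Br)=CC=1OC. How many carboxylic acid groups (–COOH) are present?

Scan the SMILES for the carboxylic acid motif — none present.
Groups that are present: 1 ether, 1 hydroxyl.

0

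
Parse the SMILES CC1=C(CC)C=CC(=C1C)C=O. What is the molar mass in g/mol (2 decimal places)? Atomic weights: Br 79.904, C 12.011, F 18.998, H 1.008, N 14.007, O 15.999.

First, the molecular formula is C11H14O (counting implicit H from valence).
  C: 11 × 12.011 = 132.121
  H: 14 × 1.008 = 14.112
  O: 1 × 15.999 = 15.999
Sum: 11×12.011 + 14×1.008 + 1×15.999 = 162.232 → 162.23 g/mol.

162.23 g/mol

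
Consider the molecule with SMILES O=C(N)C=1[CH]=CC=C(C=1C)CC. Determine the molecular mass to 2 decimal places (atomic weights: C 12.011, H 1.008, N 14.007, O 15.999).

First, the molecular formula is C10H13NO (counting implicit H from valence).
  C: 10 × 12.011 = 120.110
  H: 13 × 1.008 = 13.104
  N: 1 × 14.007 = 14.007
  O: 1 × 15.999 = 15.999
Sum: 10×12.011 + 13×1.008 + 1×14.007 + 1×15.999 = 163.220 → 163.22 g/mol.

163.22 g/mol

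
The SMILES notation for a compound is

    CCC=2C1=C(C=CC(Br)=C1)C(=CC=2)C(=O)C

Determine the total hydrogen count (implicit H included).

13

Walk through each heavy atom and fill implicit hydrogens from standard valence (C 4, N 3, O 2, S 2, halogen 1):
  atom 1: C, bond orders sum to 1 (valence 4) → 3 H
  atom 2: C, bond orders sum to 2 (valence 4) → 2 H
  atom 3: C, bond orders sum to 4 (valence 4) → 0 H
  atom 4: C, bond orders sum to 4 (valence 4) → 0 H
  atom 5: C, bond orders sum to 4 (valence 4) → 0 H
  atom 6: C, bond orders sum to 3 (valence 4) → 1 H
  atom 7: C, bond orders sum to 3 (valence 4) → 1 H
  atom 8: C, bond orders sum to 4 (valence 4) → 0 H
  atom 9: Br (halogen, monovalent) → 0 H
  atom 10: C, bond orders sum to 3 (valence 4) → 1 H
  atom 11: C, bond orders sum to 4 (valence 4) → 0 H
  atom 12: C, bond orders sum to 3 (valence 4) → 1 H
  atom 13: C, bond orders sum to 3 (valence 4) → 1 H
  atom 14: C, bond orders sum to 4 (valence 4) → 0 H
  atom 15: O, bond orders sum to 2 (valence 2) → 0 H
  atom 16: C, bond orders sum to 1 (valence 4) → 3 H
Total hydrogens: 13.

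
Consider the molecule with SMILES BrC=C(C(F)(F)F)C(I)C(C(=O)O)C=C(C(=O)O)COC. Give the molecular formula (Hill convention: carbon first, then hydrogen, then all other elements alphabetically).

C11H11BrF3IO5

Walk through each heavy atom and fill implicit hydrogens from standard valence (C 4, N 3, O 2, S 2, halogen 1):
  atom 1: Br (halogen, monovalent) → 0 H
  atom 2: C, bond orders sum to 3 (valence 4) → 1 H
  atom 3: C, bond orders sum to 4 (valence 4) → 0 H
  atom 4: C, bond orders sum to 4 (valence 4) → 0 H
  atom 5: F (halogen, monovalent) → 0 H
  atom 6: F (halogen, monovalent) → 0 H
  atom 7: F (halogen, monovalent) → 0 H
  atom 8: C, bond orders sum to 3 (valence 4) → 1 H
  atom 9: I (halogen, monovalent) → 0 H
  atom 10: C, bond orders sum to 3 (valence 4) → 1 H
  atom 11: C, bond orders sum to 4 (valence 4) → 0 H
  atom 12: O, bond orders sum to 2 (valence 2) → 0 H
  atom 13: O, bond orders sum to 1 (valence 2) → 1 H
  atom 14: C, bond orders sum to 3 (valence 4) → 1 H
  atom 15: C, bond orders sum to 4 (valence 4) → 0 H
  atom 16: C, bond orders sum to 4 (valence 4) → 0 H
  atom 17: O, bond orders sum to 2 (valence 2) → 0 H
  atom 18: O, bond orders sum to 1 (valence 2) → 1 H
  atom 19: C, bond orders sum to 2 (valence 4) → 2 H
  atom 20: O, bond orders sum to 2 (valence 2) → 0 H
  atom 21: C, bond orders sum to 1 (valence 4) → 3 H
Totals → C:11, H:11, Br:1, F:3, I:1, O:5.
In Hill order: C11H11BrF3IO5.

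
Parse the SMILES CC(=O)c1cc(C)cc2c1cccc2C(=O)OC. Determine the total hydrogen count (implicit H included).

Walk through each heavy atom and fill implicit hydrogens from standard valence (C 4, N 3, O 2, S 2, halogen 1); for lowercase aromatic atoms, an aromatic c carries 1 H when it has two neighbours and 0 H with three, and aromatic n carries 0 H:
  atom 1: C, bond orders sum to 1 (valence 4) → 3 H
  atom 2: C, bond orders sum to 4 (valence 4) → 0 H
  atom 3: O, bond orders sum to 2 (valence 2) → 0 H
  atom 4: aromatic c, 3 neighbours → 0 H
  atom 5: aromatic c, 2 neighbours → 1 H
  atom 6: aromatic c, 3 neighbours → 0 H
  atom 7: C, bond orders sum to 1 (valence 4) → 3 H
  atom 8: aromatic c, 2 neighbours → 1 H
  atom 9: aromatic c, 3 neighbours → 0 H
  atom 10: aromatic c, 3 neighbours → 0 H
  atom 11: aromatic c, 2 neighbours → 1 H
  atom 12: aromatic c, 2 neighbours → 1 H
  atom 13: aromatic c, 2 neighbours → 1 H
  atom 14: aromatic c, 3 neighbours → 0 H
  atom 15: C, bond orders sum to 4 (valence 4) → 0 H
  atom 16: O, bond orders sum to 2 (valence 2) → 0 H
  atom 17: O, bond orders sum to 2 (valence 2) → 0 H
  atom 18: C, bond orders sum to 1 (valence 4) → 3 H
Total hydrogens: 14.

14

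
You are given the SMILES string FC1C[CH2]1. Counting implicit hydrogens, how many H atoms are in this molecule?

5

Walk through each heavy atom and fill implicit hydrogens from standard valence (C 4, N 3, O 2, S 2, halogen 1):
  atom 1: F (halogen, monovalent) → 0 H
  atom 2: C, bond orders sum to 3 (valence 4) → 1 H
  atom 3: C, bond orders sum to 2 (valence 4) → 2 H
  atom 4: C with explicit H count 2
Total hydrogens: 5.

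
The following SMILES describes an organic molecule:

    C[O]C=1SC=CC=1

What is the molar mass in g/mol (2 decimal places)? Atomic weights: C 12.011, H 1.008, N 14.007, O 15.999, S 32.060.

First, the molecular formula is C5H6OS (counting implicit H from valence).
  C: 5 × 12.011 = 60.055
  H: 6 × 1.008 = 6.048
  O: 1 × 15.999 = 15.999
  S: 1 × 32.060 = 32.060
Sum: 5×12.011 + 6×1.008 + 1×15.999 + 1×32.060 = 114.162 → 114.16 g/mol.

114.16 g/mol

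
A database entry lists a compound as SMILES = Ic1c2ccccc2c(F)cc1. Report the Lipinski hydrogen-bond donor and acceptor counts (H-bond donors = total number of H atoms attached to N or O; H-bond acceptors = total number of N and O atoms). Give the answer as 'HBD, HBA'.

0, 0

Donors: find every N or O and count the H atoms it carries.
  (no N or O atoms present)
Lipinski HBD = 0.
Acceptors: N atoms = 0, O atoms = 0 → HBA = 0.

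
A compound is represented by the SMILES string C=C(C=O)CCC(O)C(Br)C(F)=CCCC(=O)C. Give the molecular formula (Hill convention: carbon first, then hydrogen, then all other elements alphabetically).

C13H18BrFO3

Walk through each heavy atom and fill implicit hydrogens from standard valence (C 4, N 3, O 2, S 2, halogen 1):
  atom 1: C, bond orders sum to 2 (valence 4) → 2 H
  atom 2: C, bond orders sum to 4 (valence 4) → 0 H
  atom 3: C, bond orders sum to 3 (valence 4) → 1 H
  atom 4: O, bond orders sum to 2 (valence 2) → 0 H
  atom 5: C, bond orders sum to 2 (valence 4) → 2 H
  atom 6: C, bond orders sum to 2 (valence 4) → 2 H
  atom 7: C, bond orders sum to 3 (valence 4) → 1 H
  atom 8: O, bond orders sum to 1 (valence 2) → 1 H
  atom 9: C, bond orders sum to 3 (valence 4) → 1 H
  atom 10: Br (halogen, monovalent) → 0 H
  atom 11: C, bond orders sum to 4 (valence 4) → 0 H
  atom 12: F (halogen, monovalent) → 0 H
  atom 13: C, bond orders sum to 3 (valence 4) → 1 H
  atom 14: C, bond orders sum to 2 (valence 4) → 2 H
  atom 15: C, bond orders sum to 2 (valence 4) → 2 H
  atom 16: C, bond orders sum to 4 (valence 4) → 0 H
  atom 17: O, bond orders sum to 2 (valence 2) → 0 H
  atom 18: C, bond orders sum to 1 (valence 4) → 3 H
Totals → C:13, H:18, Br:1, F:1, O:3.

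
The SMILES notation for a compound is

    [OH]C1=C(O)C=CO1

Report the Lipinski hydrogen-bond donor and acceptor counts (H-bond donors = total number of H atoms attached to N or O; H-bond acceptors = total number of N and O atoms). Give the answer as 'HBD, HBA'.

2, 3

Donors: find every N or O and count the H atoms it carries.
  atom 1 (O): bond orders sum to 1 → 1 H
  atom 4 (O): bond orders sum to 1 → 1 H
  atom 7 (O): bond orders sum to 2 → 0 H
Lipinski HBD = 2.
Acceptors: N atoms = 0, O atoms = 3 → HBA = 3.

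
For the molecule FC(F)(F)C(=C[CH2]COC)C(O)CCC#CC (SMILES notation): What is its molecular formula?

Walk through each heavy atom and fill implicit hydrogens from standard valence (C 4, N 3, O 2, S 2, halogen 1):
  atom 1: F (halogen, monovalent) → 0 H
  atom 2: C, bond orders sum to 4 (valence 4) → 0 H
  atom 3: F (halogen, monovalent) → 0 H
  atom 4: F (halogen, monovalent) → 0 H
  atom 5: C, bond orders sum to 4 (valence 4) → 0 H
  atom 6: C, bond orders sum to 3 (valence 4) → 1 H
  atom 7: C with explicit H count 2
  atom 8: C, bond orders sum to 2 (valence 4) → 2 H
  atom 9: O, bond orders sum to 2 (valence 2) → 0 H
  atom 10: C, bond orders sum to 1 (valence 4) → 3 H
  atom 11: C, bond orders sum to 3 (valence 4) → 1 H
  atom 12: O, bond orders sum to 1 (valence 2) → 1 H
  atom 13: C, bond orders sum to 2 (valence 4) → 2 H
  atom 14: C, bond orders sum to 2 (valence 4) → 2 H
  atom 15: C, bond orders sum to 4 (valence 4) → 0 H
  atom 16: C, bond orders sum to 4 (valence 4) → 0 H
  atom 17: C, bond orders sum to 1 (valence 4) → 3 H
Totals → C:12, H:17, F:3, O:2.
In Hill order: C12H17F3O2.

C12H17F3O2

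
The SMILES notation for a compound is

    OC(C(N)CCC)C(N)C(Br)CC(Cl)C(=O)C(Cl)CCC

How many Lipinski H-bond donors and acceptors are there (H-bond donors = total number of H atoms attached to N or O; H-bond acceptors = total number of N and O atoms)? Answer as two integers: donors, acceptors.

5, 4

Donors: find every N or O and count the H atoms it carries.
  atom 1 (O): bond orders sum to 1 → 1 H
  atom 4 (N): bond orders sum to 1 → 2 H
  atom 9 (N): bond orders sum to 1 → 2 H
  atom 16 (O): bond orders sum to 2 → 0 H
Lipinski HBD = 5.
Acceptors: N atoms = 2, O atoms = 2 → HBA = 4.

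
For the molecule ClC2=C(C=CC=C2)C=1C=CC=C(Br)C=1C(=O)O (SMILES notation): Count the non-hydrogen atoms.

17

Every atom symbol written in the SMILES (organic subset) is one heavy atom; implicit H are not written.
Heavy atoms by element → Br:1, C:13, Cl:1, O:2.
Total: 17.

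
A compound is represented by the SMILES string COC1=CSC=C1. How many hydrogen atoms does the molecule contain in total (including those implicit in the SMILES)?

6

Walk through each heavy atom and fill implicit hydrogens from standard valence (C 4, N 3, O 2, S 2, halogen 1):
  atom 1: C, bond orders sum to 1 (valence 4) → 3 H
  atom 2: O, bond orders sum to 2 (valence 2) → 0 H
  atom 3: C, bond orders sum to 4 (valence 4) → 0 H
  atom 4: C, bond orders sum to 3 (valence 4) → 1 H
  atom 5: S, bond orders sum to 2 (valence 2) → 0 H
  atom 6: C, bond orders sum to 3 (valence 4) → 1 H
  atom 7: C, bond orders sum to 3 (valence 4) → 1 H
Total hydrogens: 6.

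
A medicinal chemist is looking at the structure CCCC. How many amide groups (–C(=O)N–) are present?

Scan the SMILES for the amide motif — none present.

0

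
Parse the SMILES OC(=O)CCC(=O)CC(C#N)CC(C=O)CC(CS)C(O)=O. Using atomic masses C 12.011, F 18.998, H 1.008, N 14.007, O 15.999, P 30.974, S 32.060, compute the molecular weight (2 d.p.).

First, the molecular formula is C14H19NO6S (counting implicit H from valence).
  C: 14 × 12.011 = 168.154
  H: 19 × 1.008 = 19.152
  N: 1 × 14.007 = 14.007
  O: 6 × 15.999 = 95.994
  S: 1 × 32.060 = 32.060
Sum: 14×12.011 + 19×1.008 + 1×14.007 + 6×15.999 + 1×32.060 = 329.367 → 329.37 g/mol.

329.37 g/mol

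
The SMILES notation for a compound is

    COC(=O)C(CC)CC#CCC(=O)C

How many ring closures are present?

In SMILES, each pair of matching ring-closure digits denotes one ring-closing bond; the number of such bonds equals the number of independent rings.
Ring-closure bonds here: 0.

0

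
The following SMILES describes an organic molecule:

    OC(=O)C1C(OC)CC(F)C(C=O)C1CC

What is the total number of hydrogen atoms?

17

Walk through each heavy atom and fill implicit hydrogens from standard valence (C 4, N 3, O 2, S 2, halogen 1):
  atom 1: O, bond orders sum to 1 (valence 2) → 1 H
  atom 2: C, bond orders sum to 4 (valence 4) → 0 H
  atom 3: O, bond orders sum to 2 (valence 2) → 0 H
  atom 4: C, bond orders sum to 3 (valence 4) → 1 H
  atom 5: C, bond orders sum to 3 (valence 4) → 1 H
  atom 6: O, bond orders sum to 2 (valence 2) → 0 H
  atom 7: C, bond orders sum to 1 (valence 4) → 3 H
  atom 8: C, bond orders sum to 2 (valence 4) → 2 H
  atom 9: C, bond orders sum to 3 (valence 4) → 1 H
  atom 10: F (halogen, monovalent) → 0 H
  atom 11: C, bond orders sum to 3 (valence 4) → 1 H
  atom 12: C, bond orders sum to 3 (valence 4) → 1 H
  atom 13: O, bond orders sum to 2 (valence 2) → 0 H
  atom 14: C, bond orders sum to 3 (valence 4) → 1 H
  atom 15: C, bond orders sum to 2 (valence 4) → 2 H
  atom 16: C, bond orders sum to 1 (valence 4) → 3 H
Total hydrogens: 17.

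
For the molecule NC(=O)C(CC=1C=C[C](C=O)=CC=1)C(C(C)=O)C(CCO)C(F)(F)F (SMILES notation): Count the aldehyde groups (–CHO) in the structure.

The aldehyde motif appears at heavy-atom position 10 in the SMILES.
Other groups present: 1 amide, 1 hydroxyl, 1 ketone.
Aldehyde count: 1.

1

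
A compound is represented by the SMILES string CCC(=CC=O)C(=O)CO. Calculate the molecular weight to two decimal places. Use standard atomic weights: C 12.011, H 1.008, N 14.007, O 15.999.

First, the molecular formula is C7H10O3 (counting implicit H from valence).
  C: 7 × 12.011 = 84.077
  H: 10 × 1.008 = 10.080
  O: 3 × 15.999 = 47.997
Sum: 7×12.011 + 10×1.008 + 3×15.999 = 142.154 → 142.15 g/mol.

142.15 g/mol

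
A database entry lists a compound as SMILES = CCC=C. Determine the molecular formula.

C4H8

Walk through each heavy atom and fill implicit hydrogens from standard valence (C 4, N 3, O 2, S 2, halogen 1):
  atom 1: C, bond orders sum to 1 (valence 4) → 3 H
  atom 2: C, bond orders sum to 2 (valence 4) → 2 H
  atom 3: C, bond orders sum to 3 (valence 4) → 1 H
  atom 4: C, bond orders sum to 2 (valence 4) → 2 H
Totals → C:4, H:8.
In Hill order: C4H8.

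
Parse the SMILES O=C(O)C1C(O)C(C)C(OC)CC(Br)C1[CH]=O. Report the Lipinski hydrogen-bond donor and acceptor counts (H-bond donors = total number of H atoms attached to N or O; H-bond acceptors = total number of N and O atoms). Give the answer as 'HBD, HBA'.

Donors: find every N or O and count the H atoms it carries.
  atom 1 (O): bond orders sum to 2 → 0 H
  atom 3 (O): bond orders sum to 1 → 1 H
  atom 6 (O): bond orders sum to 1 → 1 H
  atom 10 (O): bond orders sum to 2 → 0 H
  atom 17 (O): bond orders sum to 2 → 0 H
Lipinski HBD = 2.
Acceptors: N atoms = 0, O atoms = 5 → HBA = 5.

2, 5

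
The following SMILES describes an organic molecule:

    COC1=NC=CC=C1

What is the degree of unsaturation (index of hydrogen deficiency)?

Degree of unsaturation = (number of rings) + (number of π bonds).
Ring closures in the SMILES: 1.
π bonds: 3 double bonds (each 1 DoU) → 3 DoU from unsaturation.
Total DoU = 1 + 3 = 4.

4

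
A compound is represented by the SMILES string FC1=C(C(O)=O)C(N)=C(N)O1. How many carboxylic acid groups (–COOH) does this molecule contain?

1

The carboxylic acid motif appears at heavy-atom position 4 in the SMILES.
Other groups present: 2 primary amine.
Carboxylic acid count: 1.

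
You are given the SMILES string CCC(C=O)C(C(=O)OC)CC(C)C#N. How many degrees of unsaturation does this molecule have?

4

Degree of unsaturation = (number of rings) + (number of π bonds).
Ring closures in the SMILES: 0.
π bonds: 2 double bonds (each 1 DoU), 1 triple bond (each 2 DoU) → 4 DoU from unsaturation.
Total DoU = 0 + 4 = 4.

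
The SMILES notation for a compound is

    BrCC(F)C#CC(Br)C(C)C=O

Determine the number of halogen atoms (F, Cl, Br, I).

Halogen atoms appear at heavy-atom positions 1, 4, 8 (2×Br, 1×F).
Other groups present: 1 aldehyde, 1 alkyne.
Halogen count: 3.

3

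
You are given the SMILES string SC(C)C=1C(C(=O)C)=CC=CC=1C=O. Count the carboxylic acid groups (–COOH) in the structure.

0

Scan the SMILES for the carboxylic acid motif — none present.
Groups that are present: 1 aldehyde, 1 ketone, 1 thiol.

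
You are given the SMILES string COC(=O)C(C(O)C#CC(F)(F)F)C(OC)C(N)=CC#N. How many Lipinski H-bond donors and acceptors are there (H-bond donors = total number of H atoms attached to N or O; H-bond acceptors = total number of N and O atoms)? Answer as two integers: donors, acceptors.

Donors: find every N or O and count the H atoms it carries.
  atom 2 (O): bond orders sum to 2 → 0 H
  atom 4 (O): bond orders sum to 2 → 0 H
  atom 7 (O): bond orders sum to 1 → 1 H
  atom 15 (O): bond orders sum to 2 → 0 H
  atom 18 (N): bond orders sum to 1 → 2 H
  atom 21 (N): bond orders sum to 3 → 0 H
Lipinski HBD = 3.
Acceptors: N atoms = 2, O atoms = 4 → HBA = 6.

3, 6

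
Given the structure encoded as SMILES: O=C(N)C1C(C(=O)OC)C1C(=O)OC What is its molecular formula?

C8H11NO5

Walk through each heavy atom and fill implicit hydrogens from standard valence (C 4, N 3, O 2, S 2, halogen 1):
  atom 1: O, bond orders sum to 2 (valence 2) → 0 H
  atom 2: C, bond orders sum to 4 (valence 4) → 0 H
  atom 3: N, bond orders sum to 1 (valence 3) → 2 H
  atom 4: C, bond orders sum to 3 (valence 4) → 1 H
  atom 5: C, bond orders sum to 3 (valence 4) → 1 H
  atom 6: C, bond orders sum to 4 (valence 4) → 0 H
  atom 7: O, bond orders sum to 2 (valence 2) → 0 H
  atom 8: O, bond orders sum to 2 (valence 2) → 0 H
  atom 9: C, bond orders sum to 1 (valence 4) → 3 H
  atom 10: C, bond orders sum to 3 (valence 4) → 1 H
  atom 11: C, bond orders sum to 4 (valence 4) → 0 H
  atom 12: O, bond orders sum to 2 (valence 2) → 0 H
  atom 13: O, bond orders sum to 2 (valence 2) → 0 H
  atom 14: C, bond orders sum to 1 (valence 4) → 3 H
Totals → C:8, H:11, N:1, O:5.
In Hill order: C8H11NO5.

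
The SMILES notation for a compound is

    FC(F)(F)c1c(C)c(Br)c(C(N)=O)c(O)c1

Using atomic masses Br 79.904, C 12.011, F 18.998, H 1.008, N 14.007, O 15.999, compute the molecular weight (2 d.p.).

First, the molecular formula is C9H7BrF3NO2 (counting implicit H from valence).
  Br: 1 × 79.904 = 79.904
  C: 9 × 12.011 = 108.099
  F: 3 × 18.998 = 56.994
  H: 7 × 1.008 = 7.056
  N: 1 × 14.007 = 14.007
  O: 2 × 15.999 = 31.998
Sum: 1×79.904 + 9×12.011 + 3×18.998 + 7×1.008 + 1×14.007 + 2×15.999 = 298.058 → 298.06 g/mol.

298.06 g/mol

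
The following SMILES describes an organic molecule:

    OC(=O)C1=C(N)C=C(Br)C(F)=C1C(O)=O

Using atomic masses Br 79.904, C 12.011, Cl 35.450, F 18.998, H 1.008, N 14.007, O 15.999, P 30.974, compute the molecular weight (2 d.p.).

First, the molecular formula is C8H5BrFNO4 (counting implicit H from valence).
  Br: 1 × 79.904 = 79.904
  C: 8 × 12.011 = 96.088
  F: 1 × 18.998 = 18.998
  H: 5 × 1.008 = 5.040
  N: 1 × 14.007 = 14.007
  O: 4 × 15.999 = 63.996
Sum: 1×79.904 + 8×12.011 + 1×18.998 + 5×1.008 + 1×14.007 + 4×15.999 = 278.033 → 278.03 g/mol.

278.03 g/mol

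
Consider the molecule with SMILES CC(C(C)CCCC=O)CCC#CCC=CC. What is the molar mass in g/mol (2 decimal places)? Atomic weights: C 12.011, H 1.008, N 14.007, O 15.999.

First, the molecular formula is C16H26O (counting implicit H from valence).
  C: 16 × 12.011 = 192.176
  H: 26 × 1.008 = 26.208
  O: 1 × 15.999 = 15.999
Sum: 16×12.011 + 26×1.008 + 1×15.999 = 234.383 → 234.38 g/mol.

234.38 g/mol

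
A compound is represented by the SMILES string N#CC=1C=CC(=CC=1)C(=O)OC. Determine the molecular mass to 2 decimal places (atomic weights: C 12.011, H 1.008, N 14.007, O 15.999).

161.16 g/mol

First, the molecular formula is C9H7NO2 (counting implicit H from valence).
  C: 9 × 12.011 = 108.099
  H: 7 × 1.008 = 7.056
  N: 1 × 14.007 = 14.007
  O: 2 × 15.999 = 31.998
Sum: 9×12.011 + 7×1.008 + 1×14.007 + 2×15.999 = 161.160 → 161.16 g/mol.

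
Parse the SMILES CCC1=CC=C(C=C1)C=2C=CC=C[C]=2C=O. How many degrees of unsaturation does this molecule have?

Molecular formula: C15H14O.
DoU = (2C + 2 + N − H − X) / 2, where X is the halogen count and O/S are ignored.
    = (2·15 + 2 + 0 − 14 − 0) / 2 = 18 / 2 = 9.

9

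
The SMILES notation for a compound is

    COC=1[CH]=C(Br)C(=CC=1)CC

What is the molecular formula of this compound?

Walk through each heavy atom and fill implicit hydrogens from standard valence (C 4, N 3, O 2, S 2, halogen 1):
  atom 1: C, bond orders sum to 1 (valence 4) → 3 H
  atom 2: O, bond orders sum to 2 (valence 2) → 0 H
  atom 3: C, bond orders sum to 4 (valence 4) → 0 H
  atom 4: C with explicit H count 1
  atom 5: C, bond orders sum to 4 (valence 4) → 0 H
  atom 6: Br (halogen, monovalent) → 0 H
  atom 7: C, bond orders sum to 4 (valence 4) → 0 H
  atom 8: C, bond orders sum to 3 (valence 4) → 1 H
  atom 9: C, bond orders sum to 3 (valence 4) → 1 H
  atom 10: C, bond orders sum to 2 (valence 4) → 2 H
  atom 11: C, bond orders sum to 1 (valence 4) → 3 H
Totals → C:9, H:11, Br:1, O:1.
In Hill order: C9H11BrO.

C9H11BrO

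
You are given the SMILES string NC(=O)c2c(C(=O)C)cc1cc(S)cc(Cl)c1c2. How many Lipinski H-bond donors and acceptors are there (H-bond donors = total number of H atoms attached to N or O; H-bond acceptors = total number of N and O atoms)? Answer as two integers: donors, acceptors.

2, 3

Donors: find every N or O and count the H atoms it carries.
  atom 1 (N): bond orders sum to 1 → 2 H
  atom 3 (O): bond orders sum to 2 → 0 H
  atom 7 (O): bond orders sum to 2 → 0 H
Lipinski HBD = 2.
Acceptors: N atoms = 1, O atoms = 2 → HBA = 3.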